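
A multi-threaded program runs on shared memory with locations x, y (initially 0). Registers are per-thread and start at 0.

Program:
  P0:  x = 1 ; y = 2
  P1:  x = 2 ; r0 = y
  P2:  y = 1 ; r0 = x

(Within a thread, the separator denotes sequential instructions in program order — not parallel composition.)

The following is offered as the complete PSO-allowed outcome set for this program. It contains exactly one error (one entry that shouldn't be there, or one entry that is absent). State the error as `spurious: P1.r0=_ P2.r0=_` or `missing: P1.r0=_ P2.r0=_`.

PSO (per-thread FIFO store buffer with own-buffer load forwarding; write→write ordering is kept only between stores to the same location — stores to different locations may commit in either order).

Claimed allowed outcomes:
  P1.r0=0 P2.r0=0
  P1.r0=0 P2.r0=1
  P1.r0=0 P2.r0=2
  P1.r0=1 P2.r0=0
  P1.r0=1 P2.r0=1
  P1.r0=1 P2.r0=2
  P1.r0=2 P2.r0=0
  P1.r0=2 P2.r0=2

missing: P1.r0=2 P2.r0=1

outcome vector order: (P1.r0,P2.r0)
PSO: 9 outcomes — {<0 0> <0 1> <0 2> <1 0> <1 1> <1 2> <2 0> <2 1> <2 2>}
PSO∖claimed = {<2 1>}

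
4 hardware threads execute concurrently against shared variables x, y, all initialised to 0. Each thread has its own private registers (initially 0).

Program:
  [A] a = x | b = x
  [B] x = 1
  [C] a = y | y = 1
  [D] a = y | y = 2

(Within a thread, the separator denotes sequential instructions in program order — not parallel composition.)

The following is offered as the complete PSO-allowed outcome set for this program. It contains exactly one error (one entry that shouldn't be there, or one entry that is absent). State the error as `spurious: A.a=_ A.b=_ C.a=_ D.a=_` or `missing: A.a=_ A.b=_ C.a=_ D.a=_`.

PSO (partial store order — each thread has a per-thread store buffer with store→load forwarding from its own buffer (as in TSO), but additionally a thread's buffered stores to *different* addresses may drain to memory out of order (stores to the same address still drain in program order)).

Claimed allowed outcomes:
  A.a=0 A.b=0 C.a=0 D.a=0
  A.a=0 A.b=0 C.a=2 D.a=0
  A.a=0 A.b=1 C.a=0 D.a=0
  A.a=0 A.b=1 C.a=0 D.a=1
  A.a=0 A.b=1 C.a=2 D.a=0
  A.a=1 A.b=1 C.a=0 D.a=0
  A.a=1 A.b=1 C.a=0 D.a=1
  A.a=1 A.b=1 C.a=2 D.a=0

missing: A.a=0 A.b=0 C.a=0 D.a=1

outcome vector order: (A.a,A.b,C.a,D.a)
PSO (9): (0,0,0,0); (0,0,0,1); (0,0,2,0); (0,1,0,0); (0,1,0,1); (0,1,2,0); (1,1,0,0); (1,1,0,1); (1,1,2,0)
PSO∖claimed = {(0,0,0,1)}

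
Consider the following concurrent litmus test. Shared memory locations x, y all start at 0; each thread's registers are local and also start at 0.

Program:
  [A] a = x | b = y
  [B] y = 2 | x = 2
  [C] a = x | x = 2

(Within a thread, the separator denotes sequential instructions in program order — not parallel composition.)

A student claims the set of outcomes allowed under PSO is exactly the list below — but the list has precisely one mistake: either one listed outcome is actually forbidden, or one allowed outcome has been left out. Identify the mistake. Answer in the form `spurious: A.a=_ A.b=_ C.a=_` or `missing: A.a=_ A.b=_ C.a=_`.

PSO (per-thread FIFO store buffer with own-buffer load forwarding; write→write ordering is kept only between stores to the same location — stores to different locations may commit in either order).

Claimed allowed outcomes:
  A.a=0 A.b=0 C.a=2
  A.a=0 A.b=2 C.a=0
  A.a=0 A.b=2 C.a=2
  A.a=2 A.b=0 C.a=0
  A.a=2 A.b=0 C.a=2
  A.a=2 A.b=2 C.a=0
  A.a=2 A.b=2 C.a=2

missing: A.a=0 A.b=0 C.a=0

outcome vector order: (A.a,A.b,C.a)
under PSO → 0/0/0 0/0/2 0/2/0 0/2/2 2/0/0 2/0/2 2/2/0 2/2/2
PSO∖claimed = {0/0/0}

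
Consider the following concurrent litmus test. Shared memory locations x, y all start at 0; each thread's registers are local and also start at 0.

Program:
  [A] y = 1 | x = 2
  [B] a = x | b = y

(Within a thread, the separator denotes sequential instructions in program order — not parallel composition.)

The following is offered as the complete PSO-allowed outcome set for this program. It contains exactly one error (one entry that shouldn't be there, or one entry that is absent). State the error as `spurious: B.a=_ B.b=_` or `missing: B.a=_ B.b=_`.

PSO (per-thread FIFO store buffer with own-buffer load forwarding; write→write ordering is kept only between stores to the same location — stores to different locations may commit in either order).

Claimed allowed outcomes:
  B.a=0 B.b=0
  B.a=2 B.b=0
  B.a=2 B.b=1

outcome vector order: (B.a,B.b)
PSO: 4 outcomes — {<0 0> <0 1> <2 0> <2 1>}
PSO∖claimed = {<0 1>}

missing: B.a=0 B.b=1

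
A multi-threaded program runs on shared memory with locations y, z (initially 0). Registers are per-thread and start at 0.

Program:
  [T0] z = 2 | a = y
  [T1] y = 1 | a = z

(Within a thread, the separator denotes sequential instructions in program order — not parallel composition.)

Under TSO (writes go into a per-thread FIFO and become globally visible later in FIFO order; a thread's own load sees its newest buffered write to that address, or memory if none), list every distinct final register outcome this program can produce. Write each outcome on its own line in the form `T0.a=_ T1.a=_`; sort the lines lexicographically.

T0.a=0 T1.a=0
T0.a=0 T1.a=2
T0.a=1 T1.a=0
T0.a=1 T1.a=2

outcome vector order: (T0.a,T1.a)
|TSO outcomes| = 4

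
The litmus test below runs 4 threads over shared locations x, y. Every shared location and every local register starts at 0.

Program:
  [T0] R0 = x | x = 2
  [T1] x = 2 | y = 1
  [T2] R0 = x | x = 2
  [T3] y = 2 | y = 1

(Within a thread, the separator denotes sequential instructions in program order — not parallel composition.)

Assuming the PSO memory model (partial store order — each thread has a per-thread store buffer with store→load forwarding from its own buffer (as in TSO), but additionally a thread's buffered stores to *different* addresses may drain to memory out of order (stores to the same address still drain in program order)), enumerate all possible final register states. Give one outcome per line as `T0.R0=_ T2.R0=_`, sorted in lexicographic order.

outcome vector order: (T0.R0,T2.R0)
|PSO outcomes| = 4

T0.R0=0 T2.R0=0
T0.R0=0 T2.R0=2
T0.R0=2 T2.R0=0
T0.R0=2 T2.R0=2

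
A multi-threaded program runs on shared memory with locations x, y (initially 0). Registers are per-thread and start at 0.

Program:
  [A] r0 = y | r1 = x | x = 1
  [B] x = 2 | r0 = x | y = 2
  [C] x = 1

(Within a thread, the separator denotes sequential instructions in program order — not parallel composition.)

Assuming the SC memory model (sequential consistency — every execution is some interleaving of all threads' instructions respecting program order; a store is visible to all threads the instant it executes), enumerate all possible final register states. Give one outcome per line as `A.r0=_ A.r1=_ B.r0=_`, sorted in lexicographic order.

A.r0=0 A.r1=0 B.r0=1
A.r0=0 A.r1=0 B.r0=2
A.r0=0 A.r1=1 B.r0=1
A.r0=0 A.r1=1 B.r0=2
A.r0=0 A.r1=2 B.r0=1
A.r0=0 A.r1=2 B.r0=2
A.r0=2 A.r1=1 B.r0=1
A.r0=2 A.r1=1 B.r0=2
A.r0=2 A.r1=2 B.r0=2

outcome vector order: (A.r0,A.r1,B.r0)
|SC outcomes| = 9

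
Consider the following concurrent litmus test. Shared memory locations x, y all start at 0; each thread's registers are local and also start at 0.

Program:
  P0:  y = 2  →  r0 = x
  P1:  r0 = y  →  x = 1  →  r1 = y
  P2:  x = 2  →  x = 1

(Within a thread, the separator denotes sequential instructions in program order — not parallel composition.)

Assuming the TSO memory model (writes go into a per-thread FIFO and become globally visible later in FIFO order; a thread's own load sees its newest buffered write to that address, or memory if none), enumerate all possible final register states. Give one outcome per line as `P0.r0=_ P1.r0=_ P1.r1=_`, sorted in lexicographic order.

outcome vector order: (P0.r0,P1.r0,P1.r1)
|TSO outcomes| = 9

P0.r0=0 P1.r0=0 P1.r1=0
P0.r0=0 P1.r0=0 P1.r1=2
P0.r0=0 P1.r0=2 P1.r1=2
P0.r0=1 P1.r0=0 P1.r1=0
P0.r0=1 P1.r0=0 P1.r1=2
P0.r0=1 P1.r0=2 P1.r1=2
P0.r0=2 P1.r0=0 P1.r1=0
P0.r0=2 P1.r0=0 P1.r1=2
P0.r0=2 P1.r0=2 P1.r1=2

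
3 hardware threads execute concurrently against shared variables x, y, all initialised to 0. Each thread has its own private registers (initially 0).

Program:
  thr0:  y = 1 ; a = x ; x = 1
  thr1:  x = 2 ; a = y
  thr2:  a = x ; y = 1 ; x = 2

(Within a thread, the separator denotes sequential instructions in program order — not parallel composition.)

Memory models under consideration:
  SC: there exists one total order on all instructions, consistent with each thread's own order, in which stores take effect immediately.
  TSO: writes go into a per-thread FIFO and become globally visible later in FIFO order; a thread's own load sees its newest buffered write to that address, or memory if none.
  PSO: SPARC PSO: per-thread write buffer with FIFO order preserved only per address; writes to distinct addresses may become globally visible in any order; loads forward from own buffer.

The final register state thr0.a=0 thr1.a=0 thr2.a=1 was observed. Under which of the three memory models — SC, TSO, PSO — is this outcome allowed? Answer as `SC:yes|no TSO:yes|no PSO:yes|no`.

SC:no TSO:yes PSO:yes

outcome vector order: (thr0.a,thr1.a,thr2.a)
[SC] allowed = {<0 1 0>; <0 1 1>; <0 1 2>; <2 0 0>; <2 0 1>; <2 0 2>; <2 1 0>; <2 1 1>; <2 1 2>}
[TSO] allowed = {<0 0 0>; <0 0 1>; <0 0 2>; <0 1 0>; <0 1 1>; <0 1 2>; <2 0 0>; <2 0 1>; <2 0 2>; <2 1 0>; <2 1 1>; <2 1 2>}
[PSO] allowed = {<0 0 0>; <0 0 1>; <0 0 2>; <0 1 0>; <0 1 1>; <0 1 2>; <2 0 0>; <2 0 1>; <2 0 2>; <2 1 0>; <2 1 1>; <2 1 2>}
target <0 0 1> ∈ {TSO,PSO}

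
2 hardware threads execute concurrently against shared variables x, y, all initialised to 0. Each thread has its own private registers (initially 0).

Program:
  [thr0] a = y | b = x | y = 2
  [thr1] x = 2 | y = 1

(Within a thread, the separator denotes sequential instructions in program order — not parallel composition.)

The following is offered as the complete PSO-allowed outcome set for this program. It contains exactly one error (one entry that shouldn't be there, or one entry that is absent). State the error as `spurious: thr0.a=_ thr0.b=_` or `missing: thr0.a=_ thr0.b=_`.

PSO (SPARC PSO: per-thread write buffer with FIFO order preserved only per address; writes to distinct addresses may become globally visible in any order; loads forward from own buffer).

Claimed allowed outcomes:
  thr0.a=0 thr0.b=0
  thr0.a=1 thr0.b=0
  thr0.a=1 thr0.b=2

missing: thr0.a=0 thr0.b=2

outcome vector order: (thr0.a,thr0.b)
[PSO] allowed = {0/0; 0/2; 1/0; 1/2}
PSO∖claimed = {0/2}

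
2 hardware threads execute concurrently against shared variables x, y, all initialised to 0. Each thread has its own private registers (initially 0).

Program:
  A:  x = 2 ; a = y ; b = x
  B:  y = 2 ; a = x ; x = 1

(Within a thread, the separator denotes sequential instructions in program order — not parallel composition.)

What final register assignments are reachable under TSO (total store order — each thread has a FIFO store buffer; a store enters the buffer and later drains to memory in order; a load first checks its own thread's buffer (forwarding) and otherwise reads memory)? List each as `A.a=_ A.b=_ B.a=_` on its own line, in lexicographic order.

outcome vector order: (A.a,A.b,B.a)
|TSO outcomes| = 8

A.a=0 A.b=1 B.a=0
A.a=0 A.b=1 B.a=2
A.a=0 A.b=2 B.a=0
A.a=0 A.b=2 B.a=2
A.a=2 A.b=1 B.a=0
A.a=2 A.b=1 B.a=2
A.a=2 A.b=2 B.a=0
A.a=2 A.b=2 B.a=2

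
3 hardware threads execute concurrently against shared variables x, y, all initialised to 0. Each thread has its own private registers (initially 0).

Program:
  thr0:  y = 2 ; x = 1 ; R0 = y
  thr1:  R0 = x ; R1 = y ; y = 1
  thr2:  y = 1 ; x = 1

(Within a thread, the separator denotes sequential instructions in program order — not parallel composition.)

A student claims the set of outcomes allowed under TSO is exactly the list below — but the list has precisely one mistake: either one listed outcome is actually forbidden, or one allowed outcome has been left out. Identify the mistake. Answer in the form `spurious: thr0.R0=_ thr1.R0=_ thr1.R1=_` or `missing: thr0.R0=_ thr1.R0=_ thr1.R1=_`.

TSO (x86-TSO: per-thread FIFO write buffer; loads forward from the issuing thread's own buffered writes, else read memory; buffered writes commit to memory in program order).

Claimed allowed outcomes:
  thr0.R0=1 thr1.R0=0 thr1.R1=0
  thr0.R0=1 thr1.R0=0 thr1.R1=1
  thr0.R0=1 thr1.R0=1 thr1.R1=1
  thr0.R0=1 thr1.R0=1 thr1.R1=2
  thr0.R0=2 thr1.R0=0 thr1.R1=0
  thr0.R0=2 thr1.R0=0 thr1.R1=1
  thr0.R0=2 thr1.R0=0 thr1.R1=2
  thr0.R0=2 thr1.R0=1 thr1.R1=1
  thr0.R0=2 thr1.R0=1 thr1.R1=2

outcome vector order: (thr0.R0,thr1.R0,thr1.R1)
TSO (10): <1 0 0> <1 0 1> <1 0 2> <1 1 1> <1 1 2> <2 0 0> <2 0 1> <2 0 2> <2 1 1> <2 1 2>
TSO∖claimed = {<1 0 2>}

missing: thr0.R0=1 thr1.R0=0 thr1.R1=2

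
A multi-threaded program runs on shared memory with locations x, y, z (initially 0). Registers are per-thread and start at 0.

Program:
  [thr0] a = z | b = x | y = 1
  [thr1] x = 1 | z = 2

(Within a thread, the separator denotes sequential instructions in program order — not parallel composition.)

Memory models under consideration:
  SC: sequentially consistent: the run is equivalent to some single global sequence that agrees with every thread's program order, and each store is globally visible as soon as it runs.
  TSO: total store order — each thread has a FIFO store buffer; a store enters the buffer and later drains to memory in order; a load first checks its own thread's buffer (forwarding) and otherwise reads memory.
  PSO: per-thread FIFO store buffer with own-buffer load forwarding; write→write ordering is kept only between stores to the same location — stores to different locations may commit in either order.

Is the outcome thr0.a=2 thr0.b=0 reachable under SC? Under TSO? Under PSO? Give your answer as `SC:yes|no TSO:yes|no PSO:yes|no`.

SC:no TSO:no PSO:yes

outcome vector order: (thr0.a,thr0.b)
under SC → (0,0); (0,1); (2,1)
under TSO → (0,0); (0,1); (2,1)
under PSO → (0,0); (0,1); (2,0); (2,1)
target (2,0) ∈ {PSO}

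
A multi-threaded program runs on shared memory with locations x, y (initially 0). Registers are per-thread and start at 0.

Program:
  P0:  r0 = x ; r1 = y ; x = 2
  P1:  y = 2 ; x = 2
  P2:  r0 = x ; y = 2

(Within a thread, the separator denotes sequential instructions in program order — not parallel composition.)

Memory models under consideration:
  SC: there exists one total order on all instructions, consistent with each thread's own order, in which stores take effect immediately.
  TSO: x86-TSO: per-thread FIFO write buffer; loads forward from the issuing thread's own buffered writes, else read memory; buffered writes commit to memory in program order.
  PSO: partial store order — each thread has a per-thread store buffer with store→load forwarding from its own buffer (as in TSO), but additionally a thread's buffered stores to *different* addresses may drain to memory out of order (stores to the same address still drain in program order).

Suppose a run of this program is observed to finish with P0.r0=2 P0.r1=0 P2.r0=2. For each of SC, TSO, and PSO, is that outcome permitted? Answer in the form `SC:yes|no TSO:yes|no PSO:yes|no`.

outcome vector order: (P0.r0,P0.r1,P2.r0)
SC: 6 outcomes — {0/0/0 0/0/2 0/2/0 0/2/2 2/2/0 2/2/2}
TSO: 6 outcomes — {0/0/0 0/0/2 0/2/0 0/2/2 2/2/0 2/2/2}
PSO: 8 outcomes — {0/0/0 0/0/2 0/2/0 0/2/2 2/0/0 2/0/2 2/2/0 2/2/2}
target 2/0/2 ∈ {PSO}

SC:no TSO:no PSO:yes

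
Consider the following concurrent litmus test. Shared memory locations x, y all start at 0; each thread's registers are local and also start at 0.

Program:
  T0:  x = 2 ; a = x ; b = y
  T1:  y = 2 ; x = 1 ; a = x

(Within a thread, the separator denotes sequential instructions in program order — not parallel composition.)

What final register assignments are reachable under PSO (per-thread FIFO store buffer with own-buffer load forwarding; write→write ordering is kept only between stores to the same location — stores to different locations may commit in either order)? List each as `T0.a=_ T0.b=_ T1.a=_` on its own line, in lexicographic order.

T0.a=1 T0.b=0 T1.a=1
T0.a=1 T0.b=2 T1.a=1
T0.a=2 T0.b=0 T1.a=1
T0.a=2 T0.b=0 T1.a=2
T0.a=2 T0.b=2 T1.a=1
T0.a=2 T0.b=2 T1.a=2

outcome vector order: (T0.a,T0.b,T1.a)
|PSO outcomes| = 6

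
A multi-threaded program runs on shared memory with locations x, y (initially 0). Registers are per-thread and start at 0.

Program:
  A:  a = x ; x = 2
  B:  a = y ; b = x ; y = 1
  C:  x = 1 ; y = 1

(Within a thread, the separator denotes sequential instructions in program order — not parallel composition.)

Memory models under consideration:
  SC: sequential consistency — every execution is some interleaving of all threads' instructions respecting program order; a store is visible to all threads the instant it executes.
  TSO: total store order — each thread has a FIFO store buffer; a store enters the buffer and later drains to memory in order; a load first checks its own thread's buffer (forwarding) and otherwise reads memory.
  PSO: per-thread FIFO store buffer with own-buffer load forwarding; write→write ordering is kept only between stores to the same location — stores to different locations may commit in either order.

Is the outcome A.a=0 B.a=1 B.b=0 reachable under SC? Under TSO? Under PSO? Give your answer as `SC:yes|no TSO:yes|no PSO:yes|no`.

SC:no TSO:no PSO:yes

outcome vector order: (A.a,B.a,B.b)
under SC → <0 0 0>, <0 0 1>, <0 0 2>, <0 1 1>, <0 1 2>, <1 0 0>, <1 0 1>, <1 0 2>, <1 1 1>, <1 1 2>
under TSO → <0 0 0>, <0 0 1>, <0 0 2>, <0 1 1>, <0 1 2>, <1 0 0>, <1 0 1>, <1 0 2>, <1 1 1>, <1 1 2>
under PSO → <0 0 0>, <0 0 1>, <0 0 2>, <0 1 0>, <0 1 1>, <0 1 2>, <1 0 0>, <1 0 1>, <1 0 2>, <1 1 0>, <1 1 1>, <1 1 2>
target <0 1 0> ∈ {PSO}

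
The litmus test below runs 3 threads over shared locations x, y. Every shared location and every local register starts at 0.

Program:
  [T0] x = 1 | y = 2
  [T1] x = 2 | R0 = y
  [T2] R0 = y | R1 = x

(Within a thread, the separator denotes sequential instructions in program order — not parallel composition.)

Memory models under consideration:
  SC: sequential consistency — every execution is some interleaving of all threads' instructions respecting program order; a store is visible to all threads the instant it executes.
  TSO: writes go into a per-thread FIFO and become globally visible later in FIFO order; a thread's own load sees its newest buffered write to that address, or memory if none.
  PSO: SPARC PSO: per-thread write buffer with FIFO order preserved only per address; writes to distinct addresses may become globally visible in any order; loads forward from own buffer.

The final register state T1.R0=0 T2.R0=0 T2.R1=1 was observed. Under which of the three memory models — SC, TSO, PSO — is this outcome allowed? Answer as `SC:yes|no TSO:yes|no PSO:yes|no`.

SC:yes TSO:yes PSO:yes

outcome vector order: (T1.R0,T2.R0,T2.R1)
[SC] allowed = {000 001 002 021 022 200 201 202 221 222}
[TSO] allowed = {000 001 002 021 022 200 201 202 221 222}
[PSO] allowed = {000 001 002 020 021 022 200 201 202 220 221 222}
target 001 ∈ {SC,TSO,PSO}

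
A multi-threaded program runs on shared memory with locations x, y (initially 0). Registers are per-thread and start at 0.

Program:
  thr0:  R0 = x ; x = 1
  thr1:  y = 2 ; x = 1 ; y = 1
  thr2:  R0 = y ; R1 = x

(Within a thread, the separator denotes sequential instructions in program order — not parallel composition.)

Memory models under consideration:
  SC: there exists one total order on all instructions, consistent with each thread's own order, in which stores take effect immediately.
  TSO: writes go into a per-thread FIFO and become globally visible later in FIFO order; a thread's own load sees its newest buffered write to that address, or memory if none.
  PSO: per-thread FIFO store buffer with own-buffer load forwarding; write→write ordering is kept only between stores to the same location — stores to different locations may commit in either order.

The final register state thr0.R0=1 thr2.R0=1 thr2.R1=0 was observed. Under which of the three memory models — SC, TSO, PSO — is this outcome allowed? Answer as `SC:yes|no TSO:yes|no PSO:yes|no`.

outcome vector order: (thr0.R0,thr2.R0,thr2.R1)
[SC] allowed = {<0 0 0>; <0 0 1>; <0 1 1>; <0 2 0>; <0 2 1>; <1 0 0>; <1 0 1>; <1 1 1>; <1 2 0>; <1 2 1>}
[TSO] allowed = {<0 0 0>; <0 0 1>; <0 1 1>; <0 2 0>; <0 2 1>; <1 0 0>; <1 0 1>; <1 1 1>; <1 2 0>; <1 2 1>}
[PSO] allowed = {<0 0 0>; <0 0 1>; <0 1 0>; <0 1 1>; <0 2 0>; <0 2 1>; <1 0 0>; <1 0 1>; <1 1 0>; <1 1 1>; <1 2 0>; <1 2 1>}
target <1 1 0> ∈ {PSO}

SC:no TSO:no PSO:yes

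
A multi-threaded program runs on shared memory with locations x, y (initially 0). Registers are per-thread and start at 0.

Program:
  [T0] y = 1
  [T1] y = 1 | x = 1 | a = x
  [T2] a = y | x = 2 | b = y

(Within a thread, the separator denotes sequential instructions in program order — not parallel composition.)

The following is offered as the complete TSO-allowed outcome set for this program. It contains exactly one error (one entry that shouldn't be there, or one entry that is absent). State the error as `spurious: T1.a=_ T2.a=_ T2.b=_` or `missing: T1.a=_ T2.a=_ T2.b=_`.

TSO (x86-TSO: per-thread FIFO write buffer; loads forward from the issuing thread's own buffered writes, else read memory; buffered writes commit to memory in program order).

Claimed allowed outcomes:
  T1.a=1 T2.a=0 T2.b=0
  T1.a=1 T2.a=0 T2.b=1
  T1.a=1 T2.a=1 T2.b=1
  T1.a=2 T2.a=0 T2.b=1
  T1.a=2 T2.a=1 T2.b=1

missing: T1.a=2 T2.a=0 T2.b=0

outcome vector order: (T1.a,T2.a,T2.b)
TSO: 6 outcomes — {(1,0,0), (1,0,1), (1,1,1), (2,0,0), (2,0,1), (2,1,1)}
TSO∖claimed = {(2,0,0)}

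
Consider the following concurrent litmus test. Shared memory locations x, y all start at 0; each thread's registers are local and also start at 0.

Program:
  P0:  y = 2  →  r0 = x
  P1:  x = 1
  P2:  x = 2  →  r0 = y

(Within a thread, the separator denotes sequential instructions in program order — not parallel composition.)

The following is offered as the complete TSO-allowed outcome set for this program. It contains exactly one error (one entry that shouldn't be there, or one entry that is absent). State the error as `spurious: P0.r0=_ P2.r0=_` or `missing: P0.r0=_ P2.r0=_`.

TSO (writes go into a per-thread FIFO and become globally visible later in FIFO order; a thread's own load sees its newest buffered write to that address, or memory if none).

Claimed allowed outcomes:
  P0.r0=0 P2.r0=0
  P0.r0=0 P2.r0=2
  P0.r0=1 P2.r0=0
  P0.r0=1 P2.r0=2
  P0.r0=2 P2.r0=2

missing: P0.r0=2 P2.r0=0

outcome vector order: (P0.r0,P2.r0)
[TSO] allowed = {<0 0> <0 2> <1 0> <1 2> <2 0> <2 2>}
TSO∖claimed = {<2 0>}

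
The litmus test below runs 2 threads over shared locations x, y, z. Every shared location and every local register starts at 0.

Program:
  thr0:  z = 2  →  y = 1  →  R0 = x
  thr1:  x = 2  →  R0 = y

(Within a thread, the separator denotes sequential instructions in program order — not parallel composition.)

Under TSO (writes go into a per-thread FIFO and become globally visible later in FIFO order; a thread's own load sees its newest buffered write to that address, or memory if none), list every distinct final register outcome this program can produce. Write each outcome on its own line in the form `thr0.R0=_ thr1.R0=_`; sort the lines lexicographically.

thr0.R0=0 thr1.R0=0
thr0.R0=0 thr1.R0=1
thr0.R0=2 thr1.R0=0
thr0.R0=2 thr1.R0=1

outcome vector order: (thr0.R0,thr1.R0)
|TSO outcomes| = 4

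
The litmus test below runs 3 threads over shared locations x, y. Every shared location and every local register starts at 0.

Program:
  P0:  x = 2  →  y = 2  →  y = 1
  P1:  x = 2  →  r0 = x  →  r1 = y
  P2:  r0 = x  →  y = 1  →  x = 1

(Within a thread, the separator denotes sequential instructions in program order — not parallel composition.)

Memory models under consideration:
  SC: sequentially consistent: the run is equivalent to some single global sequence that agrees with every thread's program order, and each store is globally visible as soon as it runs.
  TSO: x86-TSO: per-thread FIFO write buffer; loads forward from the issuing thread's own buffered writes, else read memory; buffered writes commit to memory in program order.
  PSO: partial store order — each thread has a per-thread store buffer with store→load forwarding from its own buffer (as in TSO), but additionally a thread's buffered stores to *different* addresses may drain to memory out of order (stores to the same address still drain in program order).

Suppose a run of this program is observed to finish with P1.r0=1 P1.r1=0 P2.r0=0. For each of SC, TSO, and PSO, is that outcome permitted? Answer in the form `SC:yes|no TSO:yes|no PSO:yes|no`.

outcome vector order: (P1.r0,P1.r1,P2.r0)
[SC] allowed = {(1,1,0); (1,1,2); (1,2,0); (1,2,2); (2,0,0); (2,0,2); (2,1,0); (2,1,2); (2,2,0); (2,2,2)}
[TSO] allowed = {(1,1,0); (1,1,2); (1,2,0); (1,2,2); (2,0,0); (2,0,2); (2,1,0); (2,1,2); (2,2,0); (2,2,2)}
[PSO] allowed = {(1,0,0); (1,0,2); (1,1,0); (1,1,2); (1,2,0); (1,2,2); (2,0,0); (2,0,2); (2,1,0); (2,1,2); (2,2,0); (2,2,2)}
target (1,0,0) ∈ {PSO}

SC:no TSO:no PSO:yes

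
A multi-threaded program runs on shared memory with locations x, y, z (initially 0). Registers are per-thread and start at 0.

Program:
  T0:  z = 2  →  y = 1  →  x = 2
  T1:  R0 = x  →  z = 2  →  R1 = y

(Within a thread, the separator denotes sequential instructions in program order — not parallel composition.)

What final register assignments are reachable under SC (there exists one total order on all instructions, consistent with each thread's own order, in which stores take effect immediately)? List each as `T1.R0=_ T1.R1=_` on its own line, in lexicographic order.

outcome vector order: (T1.R0,T1.R1)
|SC outcomes| = 3

T1.R0=0 T1.R1=0
T1.R0=0 T1.R1=1
T1.R0=2 T1.R1=1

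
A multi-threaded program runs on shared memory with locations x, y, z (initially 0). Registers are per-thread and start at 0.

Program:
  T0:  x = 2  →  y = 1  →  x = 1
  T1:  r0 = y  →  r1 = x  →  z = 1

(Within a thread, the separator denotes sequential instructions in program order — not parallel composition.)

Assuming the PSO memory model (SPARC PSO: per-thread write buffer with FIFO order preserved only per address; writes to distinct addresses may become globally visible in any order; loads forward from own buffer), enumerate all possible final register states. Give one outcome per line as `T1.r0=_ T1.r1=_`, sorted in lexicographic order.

T1.r0=0 T1.r1=0
T1.r0=0 T1.r1=1
T1.r0=0 T1.r1=2
T1.r0=1 T1.r1=0
T1.r0=1 T1.r1=1
T1.r0=1 T1.r1=2

outcome vector order: (T1.r0,T1.r1)
|PSO outcomes| = 6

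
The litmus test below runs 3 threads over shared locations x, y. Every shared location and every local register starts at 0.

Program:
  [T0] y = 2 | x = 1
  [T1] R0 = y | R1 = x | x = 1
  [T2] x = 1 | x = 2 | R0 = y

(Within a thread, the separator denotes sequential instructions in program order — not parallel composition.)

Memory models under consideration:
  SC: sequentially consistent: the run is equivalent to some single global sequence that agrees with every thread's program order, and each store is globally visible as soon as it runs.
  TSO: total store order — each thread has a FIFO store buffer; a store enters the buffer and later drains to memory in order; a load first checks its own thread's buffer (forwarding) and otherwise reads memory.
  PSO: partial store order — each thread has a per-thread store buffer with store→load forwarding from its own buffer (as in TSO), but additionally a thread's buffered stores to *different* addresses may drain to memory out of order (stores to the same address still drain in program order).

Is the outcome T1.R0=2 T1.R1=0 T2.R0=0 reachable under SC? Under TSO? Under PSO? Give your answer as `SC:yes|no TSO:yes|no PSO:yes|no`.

SC:no TSO:yes PSO:yes

outcome vector order: (T1.R0,T1.R1,T2.R0)
SC: 11 outcomes — {(0,0,0) (0,0,2) (0,1,0) (0,1,2) (0,2,0) (0,2,2) (2,0,2) (2,1,0) (2,1,2) (2,2,0) (2,2,2)}
TSO: 12 outcomes — {(0,0,0) (0,0,2) (0,1,0) (0,1,2) (0,2,0) (0,2,2) (2,0,0) (2,0,2) (2,1,0) (2,1,2) (2,2,0) (2,2,2)}
PSO: 12 outcomes — {(0,0,0) (0,0,2) (0,1,0) (0,1,2) (0,2,0) (0,2,2) (2,0,0) (2,0,2) (2,1,0) (2,1,2) (2,2,0) (2,2,2)}
target (2,0,0) ∈ {TSO,PSO}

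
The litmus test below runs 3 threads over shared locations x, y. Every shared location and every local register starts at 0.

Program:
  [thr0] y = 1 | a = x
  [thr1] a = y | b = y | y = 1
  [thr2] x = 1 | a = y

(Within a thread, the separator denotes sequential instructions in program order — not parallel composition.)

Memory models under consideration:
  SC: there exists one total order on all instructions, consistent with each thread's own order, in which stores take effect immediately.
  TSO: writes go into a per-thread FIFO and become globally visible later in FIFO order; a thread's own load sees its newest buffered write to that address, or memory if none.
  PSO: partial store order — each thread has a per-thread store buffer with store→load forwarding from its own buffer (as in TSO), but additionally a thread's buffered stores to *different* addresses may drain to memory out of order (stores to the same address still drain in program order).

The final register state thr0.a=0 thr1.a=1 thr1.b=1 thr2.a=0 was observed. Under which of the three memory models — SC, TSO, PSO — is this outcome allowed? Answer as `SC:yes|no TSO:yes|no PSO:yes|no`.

outcome vector order: (thr0.a,thr1.a,thr1.b,thr2.a)
[SC] allowed = {0/0/0/1, 0/0/1/1, 0/1/1/1, 1/0/0/0, 1/0/0/1, 1/0/1/0, 1/0/1/1, 1/1/1/0, 1/1/1/1}
[TSO] allowed = {0/0/0/0, 0/0/0/1, 0/0/1/0, 0/0/1/1, 0/1/1/0, 0/1/1/1, 1/0/0/0, 1/0/0/1, 1/0/1/0, 1/0/1/1, 1/1/1/0, 1/1/1/1}
[PSO] allowed = {0/0/0/0, 0/0/0/1, 0/0/1/0, 0/0/1/1, 0/1/1/0, 0/1/1/1, 1/0/0/0, 1/0/0/1, 1/0/1/0, 1/0/1/1, 1/1/1/0, 1/1/1/1}
target 0/1/1/0 ∈ {TSO,PSO}

SC:no TSO:yes PSO:yes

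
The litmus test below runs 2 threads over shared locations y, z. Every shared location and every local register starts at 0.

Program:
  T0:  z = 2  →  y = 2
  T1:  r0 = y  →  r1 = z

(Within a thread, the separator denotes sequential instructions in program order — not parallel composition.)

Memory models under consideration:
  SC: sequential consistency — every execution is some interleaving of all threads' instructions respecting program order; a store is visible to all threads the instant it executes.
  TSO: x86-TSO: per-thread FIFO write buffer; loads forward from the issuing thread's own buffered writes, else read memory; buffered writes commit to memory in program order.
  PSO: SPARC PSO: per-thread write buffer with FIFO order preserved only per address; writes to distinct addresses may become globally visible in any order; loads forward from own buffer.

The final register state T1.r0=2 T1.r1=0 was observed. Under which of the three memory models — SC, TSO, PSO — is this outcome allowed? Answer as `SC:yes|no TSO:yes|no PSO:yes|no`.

SC:no TSO:no PSO:yes

outcome vector order: (T1.r0,T1.r1)
SC (3): <0 0>, <0 2>, <2 2>
TSO (3): <0 0>, <0 2>, <2 2>
PSO (4): <0 0>, <0 2>, <2 0>, <2 2>
target <2 0> ∈ {PSO}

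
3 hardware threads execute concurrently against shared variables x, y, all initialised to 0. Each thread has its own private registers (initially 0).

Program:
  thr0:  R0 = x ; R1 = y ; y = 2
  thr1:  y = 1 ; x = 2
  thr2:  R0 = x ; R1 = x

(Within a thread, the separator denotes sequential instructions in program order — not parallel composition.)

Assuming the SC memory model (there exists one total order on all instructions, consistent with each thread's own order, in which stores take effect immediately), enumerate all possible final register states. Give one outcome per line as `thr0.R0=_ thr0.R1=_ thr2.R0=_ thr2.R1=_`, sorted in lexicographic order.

outcome vector order: (thr0.R0,thr0.R1,thr2.R0,thr2.R1)
|SC outcomes| = 9

thr0.R0=0 thr0.R1=0 thr2.R0=0 thr2.R1=0
thr0.R0=0 thr0.R1=0 thr2.R0=0 thr2.R1=2
thr0.R0=0 thr0.R1=0 thr2.R0=2 thr2.R1=2
thr0.R0=0 thr0.R1=1 thr2.R0=0 thr2.R1=0
thr0.R0=0 thr0.R1=1 thr2.R0=0 thr2.R1=2
thr0.R0=0 thr0.R1=1 thr2.R0=2 thr2.R1=2
thr0.R0=2 thr0.R1=1 thr2.R0=0 thr2.R1=0
thr0.R0=2 thr0.R1=1 thr2.R0=0 thr2.R1=2
thr0.R0=2 thr0.R1=1 thr2.R0=2 thr2.R1=2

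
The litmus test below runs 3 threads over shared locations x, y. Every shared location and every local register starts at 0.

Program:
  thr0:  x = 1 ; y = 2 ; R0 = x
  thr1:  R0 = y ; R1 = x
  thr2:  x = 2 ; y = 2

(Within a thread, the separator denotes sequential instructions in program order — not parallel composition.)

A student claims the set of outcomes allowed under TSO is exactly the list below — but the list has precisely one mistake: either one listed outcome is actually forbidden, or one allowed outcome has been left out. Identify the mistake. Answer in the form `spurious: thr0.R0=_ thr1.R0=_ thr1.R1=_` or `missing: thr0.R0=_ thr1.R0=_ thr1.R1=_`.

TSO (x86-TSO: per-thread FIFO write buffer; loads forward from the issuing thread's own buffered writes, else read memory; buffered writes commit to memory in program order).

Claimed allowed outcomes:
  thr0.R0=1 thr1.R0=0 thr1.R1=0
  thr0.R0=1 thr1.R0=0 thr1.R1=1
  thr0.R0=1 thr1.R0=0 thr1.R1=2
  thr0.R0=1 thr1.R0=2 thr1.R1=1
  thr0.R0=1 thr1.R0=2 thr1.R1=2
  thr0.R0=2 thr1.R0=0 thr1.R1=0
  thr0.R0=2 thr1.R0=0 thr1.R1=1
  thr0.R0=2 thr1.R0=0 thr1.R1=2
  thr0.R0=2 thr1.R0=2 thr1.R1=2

outcome vector order: (thr0.R0,thr1.R0,thr1.R1)
under TSO → (1,0,0), (1,0,1), (1,0,2), (1,2,1), (1,2,2), (2,0,0), (2,0,1), (2,0,2), (2,2,1), (2,2,2)
TSO∖claimed = {(2,2,1)}

missing: thr0.R0=2 thr1.R0=2 thr1.R1=1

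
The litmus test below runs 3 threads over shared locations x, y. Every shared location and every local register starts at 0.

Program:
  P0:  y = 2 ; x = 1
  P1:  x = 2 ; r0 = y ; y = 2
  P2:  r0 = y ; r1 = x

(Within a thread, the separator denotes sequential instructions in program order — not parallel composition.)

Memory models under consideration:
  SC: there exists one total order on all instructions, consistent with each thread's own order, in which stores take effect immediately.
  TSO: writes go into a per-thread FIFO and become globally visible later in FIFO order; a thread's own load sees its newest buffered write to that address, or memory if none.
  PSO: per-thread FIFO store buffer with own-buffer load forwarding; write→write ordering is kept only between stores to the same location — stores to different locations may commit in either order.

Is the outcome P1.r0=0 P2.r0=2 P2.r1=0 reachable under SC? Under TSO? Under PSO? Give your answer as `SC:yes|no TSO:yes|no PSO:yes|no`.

outcome vector order: (P1.r0,P2.r0,P2.r1)
under SC → <0 0 0>, <0 0 1>, <0 0 2>, <0 2 1>, <0 2 2>, <2 0 0>, <2 0 1>, <2 0 2>, <2 2 0>, <2 2 1>, <2 2 2>
under TSO → <0 0 0>, <0 0 1>, <0 0 2>, <0 2 0>, <0 2 1>, <0 2 2>, <2 0 0>, <2 0 1>, <2 0 2>, <2 2 0>, <2 2 1>, <2 2 2>
under PSO → <0 0 0>, <0 0 1>, <0 0 2>, <0 2 0>, <0 2 1>, <0 2 2>, <2 0 0>, <2 0 1>, <2 0 2>, <2 2 0>, <2 2 1>, <2 2 2>
target <0 2 0> ∈ {TSO,PSO}

SC:no TSO:yes PSO:yes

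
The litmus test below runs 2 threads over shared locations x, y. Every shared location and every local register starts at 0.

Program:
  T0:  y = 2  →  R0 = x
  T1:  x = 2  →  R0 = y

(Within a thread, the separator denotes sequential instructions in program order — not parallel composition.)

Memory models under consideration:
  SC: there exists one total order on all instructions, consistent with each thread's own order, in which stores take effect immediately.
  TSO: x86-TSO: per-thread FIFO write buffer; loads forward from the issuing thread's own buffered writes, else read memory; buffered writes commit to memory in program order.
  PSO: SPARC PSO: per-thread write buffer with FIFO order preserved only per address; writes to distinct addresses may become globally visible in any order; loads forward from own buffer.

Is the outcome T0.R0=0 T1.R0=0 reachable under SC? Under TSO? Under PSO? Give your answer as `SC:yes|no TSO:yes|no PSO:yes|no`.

outcome vector order: (T0.R0,T1.R0)
[SC] allowed = {(0,2), (2,0), (2,2)}
[TSO] allowed = {(0,0), (0,2), (2,0), (2,2)}
[PSO] allowed = {(0,0), (0,2), (2,0), (2,2)}
target (0,0) ∈ {TSO,PSO}

SC:no TSO:yes PSO:yes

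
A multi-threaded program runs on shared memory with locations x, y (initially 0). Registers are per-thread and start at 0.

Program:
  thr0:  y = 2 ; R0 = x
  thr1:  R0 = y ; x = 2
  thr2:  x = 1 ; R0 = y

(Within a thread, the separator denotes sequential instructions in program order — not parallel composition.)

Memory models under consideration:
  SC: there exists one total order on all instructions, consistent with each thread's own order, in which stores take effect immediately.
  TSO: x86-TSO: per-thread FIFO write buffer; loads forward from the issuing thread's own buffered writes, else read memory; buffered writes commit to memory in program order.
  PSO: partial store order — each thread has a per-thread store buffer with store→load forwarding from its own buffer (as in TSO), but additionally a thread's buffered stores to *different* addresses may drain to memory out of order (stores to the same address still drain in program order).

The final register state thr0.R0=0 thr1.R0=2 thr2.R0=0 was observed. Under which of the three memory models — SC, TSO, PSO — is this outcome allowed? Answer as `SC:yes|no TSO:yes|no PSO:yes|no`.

outcome vector order: (thr0.R0,thr1.R0,thr2.R0)
SC: 10 outcomes — {0/0/2, 0/2/2, 1/0/0, 1/0/2, 1/2/0, 1/2/2, 2/0/0, 2/0/2, 2/2/0, 2/2/2}
TSO: 12 outcomes — {0/0/0, 0/0/2, 0/2/0, 0/2/2, 1/0/0, 1/0/2, 1/2/0, 1/2/2, 2/0/0, 2/0/2, 2/2/0, 2/2/2}
PSO: 12 outcomes — {0/0/0, 0/0/2, 0/2/0, 0/2/2, 1/0/0, 1/0/2, 1/2/0, 1/2/2, 2/0/0, 2/0/2, 2/2/0, 2/2/2}
target 0/2/0 ∈ {TSO,PSO}

SC:no TSO:yes PSO:yes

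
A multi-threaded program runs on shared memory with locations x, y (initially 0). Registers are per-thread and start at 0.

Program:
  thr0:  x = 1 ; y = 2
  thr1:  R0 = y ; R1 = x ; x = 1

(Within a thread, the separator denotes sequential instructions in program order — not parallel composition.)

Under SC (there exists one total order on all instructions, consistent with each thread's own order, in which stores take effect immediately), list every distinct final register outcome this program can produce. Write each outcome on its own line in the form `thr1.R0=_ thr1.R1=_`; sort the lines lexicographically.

thr1.R0=0 thr1.R1=0
thr1.R0=0 thr1.R1=1
thr1.R0=2 thr1.R1=1

outcome vector order: (thr1.R0,thr1.R1)
|SC outcomes| = 3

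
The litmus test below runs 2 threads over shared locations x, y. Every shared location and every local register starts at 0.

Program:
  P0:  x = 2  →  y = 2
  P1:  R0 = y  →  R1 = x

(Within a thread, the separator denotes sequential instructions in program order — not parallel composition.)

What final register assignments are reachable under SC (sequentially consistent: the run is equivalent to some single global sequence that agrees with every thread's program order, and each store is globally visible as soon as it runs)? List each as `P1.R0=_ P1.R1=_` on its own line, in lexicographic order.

P1.R0=0 P1.R1=0
P1.R0=0 P1.R1=2
P1.R0=2 P1.R1=2

outcome vector order: (P1.R0,P1.R1)
|SC outcomes| = 3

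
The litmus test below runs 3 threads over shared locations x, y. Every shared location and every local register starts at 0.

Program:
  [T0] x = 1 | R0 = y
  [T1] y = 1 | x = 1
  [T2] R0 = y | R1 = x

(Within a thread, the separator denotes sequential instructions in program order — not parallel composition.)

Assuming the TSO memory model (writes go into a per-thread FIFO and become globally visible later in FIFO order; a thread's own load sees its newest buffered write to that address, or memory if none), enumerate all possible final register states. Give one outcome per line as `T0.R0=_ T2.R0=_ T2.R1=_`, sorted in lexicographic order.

outcome vector order: (T0.R0,T2.R0,T2.R1)
|TSO outcomes| = 8

T0.R0=0 T2.R0=0 T2.R1=0
T0.R0=0 T2.R0=0 T2.R1=1
T0.R0=0 T2.R0=1 T2.R1=0
T0.R0=0 T2.R0=1 T2.R1=1
T0.R0=1 T2.R0=0 T2.R1=0
T0.R0=1 T2.R0=0 T2.R1=1
T0.R0=1 T2.R0=1 T2.R1=0
T0.R0=1 T2.R0=1 T2.R1=1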